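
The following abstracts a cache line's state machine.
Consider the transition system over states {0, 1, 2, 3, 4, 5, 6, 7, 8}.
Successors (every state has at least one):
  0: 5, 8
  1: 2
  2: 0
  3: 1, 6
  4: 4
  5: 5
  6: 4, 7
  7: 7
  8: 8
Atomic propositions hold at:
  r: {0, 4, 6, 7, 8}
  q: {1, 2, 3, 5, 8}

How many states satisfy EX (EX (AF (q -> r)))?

8

Sat(q -> r) = {0, 4, 6, 7, 8}
AF (q -> r): least fixpoint, start Z0 = {0, 4, 6, 7, 8}, add states with every successor in Z. Z1 = {0, 2, 4, 6, 7, 8}; Z2 = {0, 1, 2, 4, 6, 7, 8}; Z3 = {0, 1, 2, 3, 4, 6, 7, 8}; fixed.
Sat(AF (q -> r)) = {0, 1, 2, 3, 4, 6, 7, 8}
Sat(EX (AF (q -> r))) = {s : some successor in {0, 1, 2, 3, 4, 6, 7, 8}} = {0, 1, 2, 3, 4, 6, 7, 8}
Sat(EX (EX (AF (q -> r)))) = {s : some successor in {0, 1, 2, 3, 4, 6, 7, 8}} = {0, 1, 2, 3, 4, 6, 7, 8}
|Sat(EX (EX (AF (q -> r))))| = |{0, 1, 2, 3, 4, 6, 7, 8}| = 8.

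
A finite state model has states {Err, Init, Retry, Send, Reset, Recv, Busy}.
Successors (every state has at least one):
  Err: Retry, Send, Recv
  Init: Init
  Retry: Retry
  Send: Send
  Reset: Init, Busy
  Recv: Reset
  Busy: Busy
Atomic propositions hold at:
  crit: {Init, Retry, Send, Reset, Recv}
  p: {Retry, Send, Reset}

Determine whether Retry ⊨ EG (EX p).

Sat(EX p) = {s : some successor in {Retry, Send, Reset}} = {Err, Retry, Send, Recv}
EG (EX p): greatest fixpoint, start Z0 = {Err, Retry, Send, Recv}, keep only states in Sat with some successor in Z. Z1 = {Err, Retry, Send}; fixed.
Sat(EG (EX p)) = {Err, Retry, Send}
Retry ∈ Sat(EG (EX p)) = {Err, Retry, Send}, so the formula holds at Retry.

Yes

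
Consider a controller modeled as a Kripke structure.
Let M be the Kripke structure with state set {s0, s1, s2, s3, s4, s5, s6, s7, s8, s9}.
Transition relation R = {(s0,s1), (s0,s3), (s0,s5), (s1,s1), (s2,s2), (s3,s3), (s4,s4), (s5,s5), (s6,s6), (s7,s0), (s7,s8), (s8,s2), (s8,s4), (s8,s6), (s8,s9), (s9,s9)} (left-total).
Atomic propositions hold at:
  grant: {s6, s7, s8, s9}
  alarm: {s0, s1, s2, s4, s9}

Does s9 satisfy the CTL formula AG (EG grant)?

Yes

EG grant: greatest fixpoint, start Z0 = {s6, s7, s8, s9}, keep only states in Sat with some successor in Z. Already a fixed point.
Sat(EG grant) = {s6, s7, s8, s9}
AG (EG grant): greatest fixpoint, start Z0 = {s6, s7, s8, s9}, keep only states in Sat with every successor in Z. Z1 = {s6, s9}; fixed.
Sat(AG (EG grant)) = {s6, s9}
s9 ∈ Sat(AG (EG grant)) = {s6, s9}, so the formula holds at s9.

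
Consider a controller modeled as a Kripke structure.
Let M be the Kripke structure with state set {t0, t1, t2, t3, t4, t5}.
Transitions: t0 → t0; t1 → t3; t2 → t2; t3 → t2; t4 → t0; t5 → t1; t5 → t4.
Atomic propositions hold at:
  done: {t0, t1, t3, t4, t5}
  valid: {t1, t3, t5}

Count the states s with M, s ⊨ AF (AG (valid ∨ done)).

Sat(valid ∨ done) = {t0, t1, t3, t4, t5}
AG (valid ∨ done): greatest fixpoint, start Z0 = {t0, t1, t3, t4, t5}, keep only states in Sat with every successor in Z. Z1 = {t0, t1, t4, t5}; Z2 = {t0, t4, t5}; Z3 = {t0, t4}; fixed.
Sat(AG (valid ∨ done)) = {t0, t4}
AF (AG (valid ∨ done)): least fixpoint, start Z0 = {t0, t4}, add states with every successor in Z. Already a fixed point.
Sat(AF (AG (valid ∨ done))) = {t0, t4}
|Sat(AF (AG (valid ∨ done)))| = |{t0, t4}| = 2.

2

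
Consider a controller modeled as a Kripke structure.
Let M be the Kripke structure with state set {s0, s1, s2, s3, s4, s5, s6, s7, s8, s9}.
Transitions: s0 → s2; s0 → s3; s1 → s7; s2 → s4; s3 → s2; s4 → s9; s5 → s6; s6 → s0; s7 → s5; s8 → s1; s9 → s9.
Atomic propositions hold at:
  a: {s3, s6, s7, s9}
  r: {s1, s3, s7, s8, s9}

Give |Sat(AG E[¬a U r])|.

5

Sat(¬a) = {s0, s1, s2, s4, s5, s8}
E[¬a U r]: least fixpoint, start Z0 = Sat(r) = {s1, s3, s7, s8, s9}, add states in Sat(¬a) with some successor in Z. Z1 = {s0, s1, s3, s4, s7, s8, s9}; Z2 = {s0, s1, s2, s3, s4, s7, s8, s9}; fixed.
Sat(E[¬a U r]) = {s0, s1, s2, s3, s4, s7, s8, s9}
AG E[¬a U r]: greatest fixpoint, start Z0 = {s0, s1, s2, s3, s4, s7, s8, s9}, keep only states in Sat with every successor in Z. Z1 = {s0, s1, s2, s3, s4, s8, s9}; Z2 = {s0, s2, s3, s4, s8, s9}; Z3 = {s0, s2, s3, s4, s9}; fixed.
Sat(AG E[¬a U r]) = {s0, s2, s3, s4, s9}
|Sat(AG E[¬a U r])| = |{s0, s2, s3, s4, s9}| = 5.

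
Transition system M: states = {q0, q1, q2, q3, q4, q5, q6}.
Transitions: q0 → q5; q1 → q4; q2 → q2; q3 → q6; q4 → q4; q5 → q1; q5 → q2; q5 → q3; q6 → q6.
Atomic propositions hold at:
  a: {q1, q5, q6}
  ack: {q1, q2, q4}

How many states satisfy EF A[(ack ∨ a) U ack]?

5

Sat(ack ∨ a) = {q1, q2, q4, q5, q6}
A[(ack ∨ a) U ack]: least fixpoint, start Z0 = Sat(ack) = {q1, q2, q4}, add states in Sat(ack ∨ a) with every successor in Z. Already a fixed point.
Sat(A[(ack ∨ a) U ack]) = {q1, q2, q4}
EF A[(ack ∨ a) U ack]: least fixpoint, start Z0 = {q1, q2, q4}, add states with some successor in Z. Z1 = {q1, q2, q4, q5}; Z2 = {q0, q1, q2, q4, q5}; fixed.
Sat(EF A[(ack ∨ a) U ack]) = {q0, q1, q2, q4, q5}
|Sat(EF A[(ack ∨ a) U ack])| = |{q0, q1, q2, q4, q5}| = 5.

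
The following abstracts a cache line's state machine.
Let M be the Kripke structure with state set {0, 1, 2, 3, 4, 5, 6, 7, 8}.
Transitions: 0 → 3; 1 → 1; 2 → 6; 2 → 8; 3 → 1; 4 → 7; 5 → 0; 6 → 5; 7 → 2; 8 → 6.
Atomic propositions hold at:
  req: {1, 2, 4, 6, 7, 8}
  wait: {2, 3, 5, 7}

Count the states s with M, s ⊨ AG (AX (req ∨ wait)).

3

Sat(req ∨ wait) = {1, 2, 3, 4, 5, 6, 7, 8}
Sat(AX (req ∨ wait)) = {s : every successor in {1, 2, 3, 4, 5, 6, 7, 8}} = {0, 1, 2, 3, 4, 6, 7, 8}
AG (AX (req ∨ wait)): greatest fixpoint, start Z0 = {0, 1, 2, 3, 4, 6, 7, 8}, keep only states in Sat with every successor in Z. Z1 = {0, 1, 2, 3, 4, 7, 8}; Z2 = {0, 1, 3, 4, 7}; Z3 = {0, 1, 3, 4}; Z4 = {0, 1, 3}; fixed.
Sat(AG (AX (req ∨ wait))) = {0, 1, 3}
|Sat(AG (AX (req ∨ wait)))| = |{0, 1, 3}| = 3.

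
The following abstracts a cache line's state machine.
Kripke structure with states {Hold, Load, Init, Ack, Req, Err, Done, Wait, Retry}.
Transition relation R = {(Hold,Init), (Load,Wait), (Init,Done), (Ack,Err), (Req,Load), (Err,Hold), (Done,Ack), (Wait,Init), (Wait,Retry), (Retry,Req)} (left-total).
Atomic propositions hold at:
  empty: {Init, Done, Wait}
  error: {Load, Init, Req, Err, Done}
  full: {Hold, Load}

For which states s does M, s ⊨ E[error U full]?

E[error U full]: least fixpoint, start Z0 = Sat(full) = {Hold, Load}, add states in Sat(error) with some successor in Z. Z1 = {Hold, Load, Req, Err}; fixed.
Sat(E[error U full]) = {Hold, Load, Req, Err}

{Hold, Load, Req, Err}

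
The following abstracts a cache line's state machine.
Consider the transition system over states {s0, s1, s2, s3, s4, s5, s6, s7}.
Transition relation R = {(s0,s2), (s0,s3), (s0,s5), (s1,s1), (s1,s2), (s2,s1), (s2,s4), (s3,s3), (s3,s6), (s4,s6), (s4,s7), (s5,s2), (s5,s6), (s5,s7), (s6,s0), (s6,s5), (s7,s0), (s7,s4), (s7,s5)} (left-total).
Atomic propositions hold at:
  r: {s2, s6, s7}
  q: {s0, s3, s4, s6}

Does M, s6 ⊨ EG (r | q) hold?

Sat(r | q) = {s0, s2, s3, s4, s6, s7}
EG (r | q): greatest fixpoint, start Z0 = {s0, s2, s3, s4, s6, s7}, keep only states in Sat with some successor in Z. Already a fixed point.
Sat(EG (r | q)) = {s0, s2, s3, s4, s6, s7}
s6 ∈ Sat(EG (r | q)) = {s0, s2, s3, s4, s6, s7}, so the formula holds at s6.

Yes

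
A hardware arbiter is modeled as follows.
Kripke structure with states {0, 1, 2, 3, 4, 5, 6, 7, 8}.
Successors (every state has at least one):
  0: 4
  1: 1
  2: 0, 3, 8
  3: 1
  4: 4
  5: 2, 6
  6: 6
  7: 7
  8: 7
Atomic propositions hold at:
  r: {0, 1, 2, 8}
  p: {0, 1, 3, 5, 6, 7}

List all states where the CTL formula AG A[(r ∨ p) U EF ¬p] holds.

Sat(r ∨ p) = {0, 1, 2, 3, 5, 6, 7, 8}
Sat(¬p) = {2, 4, 8}
EF ¬p: least fixpoint, start Z0 = {2, 4, 8}, add states with some successor in Z. Z1 = {0, 2, 4, 5, 8}; fixed.
Sat(EF ¬p) = {0, 2, 4, 5, 8}
A[(r ∨ p) U EF ¬p]: least fixpoint, start Z0 = Sat(EF ¬p) = {0, 2, 4, 5, 8}, add states in Sat(r ∨ p) with every successor in Z. Already a fixed point.
Sat(A[(r ∨ p) U EF ¬p]) = {0, 2, 4, 5, 8}
AG A[(r ∨ p) U EF ¬p]: greatest fixpoint, start Z0 = {0, 2, 4, 5, 8}, keep only states in Sat with every successor in Z. Z1 = {0, 4}; fixed.
Sat(AG A[(r ∨ p) U EF ¬p]) = {0, 4}

{0, 4}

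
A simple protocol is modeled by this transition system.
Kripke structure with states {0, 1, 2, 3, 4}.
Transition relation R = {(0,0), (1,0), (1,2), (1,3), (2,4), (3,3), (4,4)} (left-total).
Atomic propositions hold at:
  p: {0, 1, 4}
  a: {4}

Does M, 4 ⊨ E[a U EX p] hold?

Yes

Sat(EX p) = {s : some successor in {0, 1, 4}} = {0, 1, 2, 4}
E[a U EX p]: least fixpoint, start Z0 = Sat(EX p) = {0, 1, 2, 4}, add states in Sat(a) with some successor in Z. Already a fixed point.
Sat(E[a U EX p]) = {0, 1, 2, 4}
4 ∈ Sat(E[a U EX p]) = {0, 1, 2, 4}, so the formula holds at 4.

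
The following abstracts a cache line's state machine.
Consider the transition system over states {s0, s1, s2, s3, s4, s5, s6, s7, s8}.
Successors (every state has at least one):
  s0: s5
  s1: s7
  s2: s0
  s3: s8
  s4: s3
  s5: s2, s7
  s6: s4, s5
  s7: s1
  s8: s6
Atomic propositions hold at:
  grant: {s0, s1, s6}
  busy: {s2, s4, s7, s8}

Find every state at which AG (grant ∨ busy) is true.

Sat(grant ∨ busy) = {s0, s1, s2, s4, s6, s7, s8}
AG (grant ∨ busy): greatest fixpoint, start Z0 = {s0, s1, s2, s4, s6, s7, s8}, keep only states in Sat with every successor in Z. Z1 = {s1, s2, s7, s8}; Z2 = {s1, s7}; fixed.
Sat(AG (grant ∨ busy)) = {s1, s7}

{s1, s7}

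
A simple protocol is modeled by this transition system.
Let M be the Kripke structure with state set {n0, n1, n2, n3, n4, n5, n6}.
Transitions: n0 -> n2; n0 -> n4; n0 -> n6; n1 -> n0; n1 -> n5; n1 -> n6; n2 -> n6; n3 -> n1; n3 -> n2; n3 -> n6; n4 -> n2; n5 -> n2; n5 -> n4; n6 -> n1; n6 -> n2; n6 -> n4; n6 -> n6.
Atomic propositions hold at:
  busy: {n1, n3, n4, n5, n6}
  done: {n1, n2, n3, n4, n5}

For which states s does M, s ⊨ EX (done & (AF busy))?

{n0, n1, n3, n4, n5, n6}

AF busy: least fixpoint, start Z0 = {n1, n3, n4, n5, n6}, add states with every successor in Z. Z1 = {n1, n2, n3, n4, n5, n6}; Z2 = {n0, n1, n2, n3, n4, n5, n6}; fixed.
Sat(AF busy) = {n0, n1, n2, n3, n4, n5, n6}
Sat(done & (AF busy)) = {n1, n2, n3, n4, n5}
Sat(EX (done & (AF busy))) = {s : some successor in {n1, n2, n3, n4, n5}} = {n0, n1, n3, n4, n5, n6}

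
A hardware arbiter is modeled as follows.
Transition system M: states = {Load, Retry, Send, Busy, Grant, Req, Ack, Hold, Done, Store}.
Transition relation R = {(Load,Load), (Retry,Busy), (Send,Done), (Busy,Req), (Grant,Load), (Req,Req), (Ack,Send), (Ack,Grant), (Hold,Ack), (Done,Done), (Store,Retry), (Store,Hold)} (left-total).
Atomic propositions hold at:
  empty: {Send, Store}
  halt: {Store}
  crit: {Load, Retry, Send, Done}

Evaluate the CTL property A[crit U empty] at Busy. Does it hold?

No

A[crit U empty]: least fixpoint, start Z0 = Sat(empty) = {Send, Store}, add states in Sat(crit) with every successor in Z. Already a fixed point.
Sat(A[crit U empty]) = {Send, Store}
Busy ∉ Sat(A[crit U empty]) = {Send, Store}, so the formula does not hold at Busy.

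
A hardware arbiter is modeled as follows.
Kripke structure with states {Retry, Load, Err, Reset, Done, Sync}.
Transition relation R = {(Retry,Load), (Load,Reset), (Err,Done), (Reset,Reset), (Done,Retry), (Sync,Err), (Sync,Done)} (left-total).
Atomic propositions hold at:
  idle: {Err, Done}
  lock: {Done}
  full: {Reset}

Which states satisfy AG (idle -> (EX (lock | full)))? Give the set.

Sat(lock | full) = {Reset, Done}
Sat(EX (lock | full)) = {s : some successor in {Reset, Done}} = {Load, Err, Reset, Sync}
Sat(idle -> (EX (lock | full))) = {Retry, Load, Err, Reset, Sync}
AG (idle -> (EX (lock | full))): greatest fixpoint, start Z0 = {Retry, Load, Err, Reset, Sync}, keep only states in Sat with every successor in Z. Z1 = {Retry, Load, Reset}; fixed.
Sat(AG (idle -> (EX (lock | full)))) = {Retry, Load, Reset}

{Retry, Load, Reset}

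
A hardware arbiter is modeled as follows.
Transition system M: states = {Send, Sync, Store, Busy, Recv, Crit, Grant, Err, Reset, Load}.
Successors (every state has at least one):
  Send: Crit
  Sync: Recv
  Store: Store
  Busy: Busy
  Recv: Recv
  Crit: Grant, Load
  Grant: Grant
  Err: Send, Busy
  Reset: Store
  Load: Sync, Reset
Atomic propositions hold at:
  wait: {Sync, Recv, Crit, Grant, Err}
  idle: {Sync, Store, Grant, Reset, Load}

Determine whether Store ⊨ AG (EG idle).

Yes

EG idle: greatest fixpoint, start Z0 = {Sync, Store, Grant, Reset, Load}, keep only states in Sat with some successor in Z. Z1 = {Store, Grant, Reset, Load}; fixed.
Sat(EG idle) = {Store, Grant, Reset, Load}
AG (EG idle): greatest fixpoint, start Z0 = {Store, Grant, Reset, Load}, keep only states in Sat with every successor in Z. Z1 = {Store, Grant, Reset}; fixed.
Sat(AG (EG idle)) = {Store, Grant, Reset}
Store ∈ Sat(AG (EG idle)) = {Store, Grant, Reset}, so the formula holds at Store.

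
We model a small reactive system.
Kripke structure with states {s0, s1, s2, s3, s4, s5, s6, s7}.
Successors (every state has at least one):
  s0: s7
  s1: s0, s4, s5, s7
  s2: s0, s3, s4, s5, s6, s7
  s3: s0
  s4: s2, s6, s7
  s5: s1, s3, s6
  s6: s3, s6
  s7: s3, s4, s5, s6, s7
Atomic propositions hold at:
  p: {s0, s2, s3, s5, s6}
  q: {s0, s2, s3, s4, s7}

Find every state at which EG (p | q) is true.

Sat(p | q) = {s0, s2, s3, s4, s5, s6, s7}
EG (p | q): greatest fixpoint, start Z0 = {s0, s2, s3, s4, s5, s6, s7}, keep only states in Sat with some successor in Z. Already a fixed point.
Sat(EG (p | q)) = {s0, s2, s3, s4, s5, s6, s7}

{s0, s2, s3, s4, s5, s6, s7}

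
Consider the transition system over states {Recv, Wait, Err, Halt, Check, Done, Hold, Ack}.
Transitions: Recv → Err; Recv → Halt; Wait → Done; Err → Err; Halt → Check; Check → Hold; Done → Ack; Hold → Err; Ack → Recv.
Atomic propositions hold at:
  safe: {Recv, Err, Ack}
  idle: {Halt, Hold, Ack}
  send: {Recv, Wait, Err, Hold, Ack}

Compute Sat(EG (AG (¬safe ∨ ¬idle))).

Sat(¬safe) = {Wait, Halt, Check, Done, Hold}
Sat(¬idle) = {Recv, Wait, Err, Check, Done}
Sat(¬safe ∨ ¬idle) = {Recv, Wait, Err, Halt, Check, Done, Hold}
AG (¬safe ∨ ¬idle): greatest fixpoint, start Z0 = {Recv, Wait, Err, Halt, Check, Done, Hold}, keep only states in Sat with every successor in Z. Z1 = {Recv, Wait, Err, Halt, Check, Hold}; Z2 = {Recv, Err, Halt, Check, Hold}; fixed.
Sat(AG (¬safe ∨ ¬idle)) = {Recv, Err, Halt, Check, Hold}
EG (AG (¬safe ∨ ¬idle)): greatest fixpoint, start Z0 = {Recv, Err, Halt, Check, Hold}, keep only states in Sat with some successor in Z. Already a fixed point.
Sat(EG (AG (¬safe ∨ ¬idle))) = {Recv, Err, Halt, Check, Hold}

{Recv, Err, Halt, Check, Hold}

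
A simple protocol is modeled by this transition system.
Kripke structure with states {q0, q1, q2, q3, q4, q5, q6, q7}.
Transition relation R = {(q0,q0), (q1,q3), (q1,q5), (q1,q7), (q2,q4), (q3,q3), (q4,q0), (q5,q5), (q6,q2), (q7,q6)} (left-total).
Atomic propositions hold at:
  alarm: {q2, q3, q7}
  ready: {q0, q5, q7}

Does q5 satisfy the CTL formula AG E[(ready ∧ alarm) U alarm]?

Sat(ready ∧ alarm) = {q7}
E[(ready ∧ alarm) U alarm]: least fixpoint, start Z0 = Sat(alarm) = {q2, q3, q7}, add states in Sat(ready ∧ alarm) with some successor in Z. Already a fixed point.
Sat(E[(ready ∧ alarm) U alarm]) = {q2, q3, q7}
AG E[(ready ∧ alarm) U alarm]: greatest fixpoint, start Z0 = {q2, q3, q7}, keep only states in Sat with every successor in Z. Z1 = {q3}; fixed.
Sat(AG E[(ready ∧ alarm) U alarm]) = {q3}
q5 ∉ Sat(AG E[(ready ∧ alarm) U alarm]) = {q3}, so the formula does not hold at q5.

No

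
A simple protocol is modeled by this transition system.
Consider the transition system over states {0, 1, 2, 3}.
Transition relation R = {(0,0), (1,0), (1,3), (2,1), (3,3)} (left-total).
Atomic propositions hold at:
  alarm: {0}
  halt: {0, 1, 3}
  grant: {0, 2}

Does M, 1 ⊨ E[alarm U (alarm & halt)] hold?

Sat(alarm & halt) = {0}
E[alarm U (alarm & halt)]: least fixpoint, start Z0 = Sat((alarm & halt)) = {0}, add states in Sat(alarm) with some successor in Z. Already a fixed point.
Sat(E[alarm U (alarm & halt)]) = {0}
1 ∉ Sat(E[alarm U (alarm & halt)]) = {0}, so the formula does not hold at 1.

No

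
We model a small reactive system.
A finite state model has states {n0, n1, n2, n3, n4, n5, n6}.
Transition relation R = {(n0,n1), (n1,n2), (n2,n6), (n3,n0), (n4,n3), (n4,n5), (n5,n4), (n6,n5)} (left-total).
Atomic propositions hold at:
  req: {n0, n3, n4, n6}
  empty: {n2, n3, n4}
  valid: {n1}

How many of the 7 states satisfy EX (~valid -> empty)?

Sat(~valid) = {n0, n2, n3, n4, n5, n6}
Sat(~valid -> empty) = {n1, n2, n3, n4}
Sat(EX (~valid -> empty)) = {s : some successor in {n1, n2, n3, n4}} = {n0, n1, n4, n5}
|Sat(EX (~valid -> empty))| = |{n0, n1, n4, n5}| = 4.

4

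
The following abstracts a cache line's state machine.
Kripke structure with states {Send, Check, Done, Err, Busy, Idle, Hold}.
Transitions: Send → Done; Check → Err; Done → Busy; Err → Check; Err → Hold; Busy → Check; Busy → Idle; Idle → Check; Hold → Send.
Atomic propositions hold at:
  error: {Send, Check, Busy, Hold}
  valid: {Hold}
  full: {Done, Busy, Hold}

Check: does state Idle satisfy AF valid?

No

AF valid: least fixpoint, start Z0 = {Hold}, add states with every successor in Z. Already a fixed point.
Sat(AF valid) = {Hold}
Idle ∉ Sat(AF valid) = {Hold}, so the formula does not hold at Idle.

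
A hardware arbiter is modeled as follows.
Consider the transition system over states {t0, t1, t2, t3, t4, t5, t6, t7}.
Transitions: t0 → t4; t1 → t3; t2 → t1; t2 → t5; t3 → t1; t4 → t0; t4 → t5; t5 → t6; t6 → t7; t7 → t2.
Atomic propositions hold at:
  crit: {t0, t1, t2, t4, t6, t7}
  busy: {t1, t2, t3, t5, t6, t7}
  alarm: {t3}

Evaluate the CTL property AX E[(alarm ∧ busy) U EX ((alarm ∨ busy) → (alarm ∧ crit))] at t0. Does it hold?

Sat(alarm ∧ busy) = {t3}
Sat(alarm ∨ busy) = {t1, t2, t3, t5, t6, t7}
Sat(alarm ∧ crit) = ∅
Sat((alarm ∨ busy) → (alarm ∧ crit)) = {t0, t4}
Sat(EX ((alarm ∨ busy) → (alarm ∧ crit))) = {s : some successor in {t0, t4}} = {t0, t4}
E[(alarm ∧ busy) U EX ((alarm ∨ busy) → (alarm ∧ crit))]: least fixpoint, start Z0 = Sat(EX ((alarm ∨ busy) → (alarm ∧ crit))) = {t0, t4}, add states in Sat(alarm ∧ busy) with some successor in Z. Already a fixed point.
Sat(E[(alarm ∧ busy) U EX ((alarm ∨ busy) → (alarm ∧ crit))]) = {t0, t4}
Sat(AX E[(alarm ∧ busy) U EX ((alarm ∨ busy) → (alarm ∧ crit))]) = {s : every successor in {t0, t4}} = {t0}
t0 ∈ Sat(AX E[(alarm ∧ busy) U EX ((alarm ∨ busy) → (alarm ∧ crit))]) = {t0}, so the formula holds at t0.

Yes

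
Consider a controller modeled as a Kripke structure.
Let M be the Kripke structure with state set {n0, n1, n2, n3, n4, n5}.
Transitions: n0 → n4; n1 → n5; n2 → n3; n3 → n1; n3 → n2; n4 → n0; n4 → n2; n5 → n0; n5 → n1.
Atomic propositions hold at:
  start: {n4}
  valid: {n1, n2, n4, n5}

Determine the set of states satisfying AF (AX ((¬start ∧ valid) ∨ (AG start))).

Sat(¬start) = {n0, n1, n2, n3, n5}
Sat(¬start ∧ valid) = {n1, n2, n5}
AG start: greatest fixpoint, start Z0 = {n4}, keep only states in Sat with every successor in Z. Z1 = ∅; fixed.
Sat(AG start) = ∅
Sat((¬start ∧ valid) ∨ (AG start)) = {n1, n2, n5}
Sat(AX ((¬start ∧ valid) ∨ (AG start))) = {s : every successor in {n1, n2, n5}} = {n1, n3}
AF (AX ((¬start ∧ valid) ∨ (AG start))): least fixpoint, start Z0 = {n1, n3}, add states with every successor in Z. Z1 = {n1, n2, n3}; fixed.
Sat(AF (AX ((¬start ∧ valid) ∨ (AG start)))) = {n1, n2, n3}

{n1, n2, n3}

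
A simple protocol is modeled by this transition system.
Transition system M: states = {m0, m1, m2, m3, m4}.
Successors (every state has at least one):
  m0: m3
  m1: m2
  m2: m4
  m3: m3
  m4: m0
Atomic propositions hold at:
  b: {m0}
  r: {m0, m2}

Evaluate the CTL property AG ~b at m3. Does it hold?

Yes

Sat(~b) = {m1, m2, m3, m4}
AG ~b: greatest fixpoint, start Z0 = {m1, m2, m3, m4}, keep only states in Sat with every successor in Z. Z1 = {m1, m2, m3}; Z2 = {m1, m3}; Z3 = {m3}; fixed.
Sat(AG ~b) = {m3}
m3 ∈ Sat(AG ~b) = {m3}, so the formula holds at m3.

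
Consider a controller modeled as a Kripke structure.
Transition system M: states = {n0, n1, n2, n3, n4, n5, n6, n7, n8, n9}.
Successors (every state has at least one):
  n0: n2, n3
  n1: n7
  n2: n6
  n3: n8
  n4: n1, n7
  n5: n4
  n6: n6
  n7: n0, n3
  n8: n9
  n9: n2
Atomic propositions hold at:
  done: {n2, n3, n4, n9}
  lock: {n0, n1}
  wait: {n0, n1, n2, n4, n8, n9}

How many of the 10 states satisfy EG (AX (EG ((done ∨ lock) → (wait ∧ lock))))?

2

Sat(done ∨ lock) = {n0, n1, n2, n3, n4, n9}
Sat(wait ∧ lock) = {n0, n1}
Sat((done ∨ lock) → (wait ∧ lock)) = {n0, n1, n5, n6, n7, n8}
EG ((done ∨ lock) → (wait ∧ lock)): greatest fixpoint, start Z0 = {n0, n1, n5, n6, n7, n8}, keep only states in Sat with some successor in Z. Z1 = {n1, n6, n7}; Z2 = {n1, n6}; Z3 = {n6}; fixed.
Sat(EG ((done ∨ lock) → (wait ∧ lock))) = {n6}
Sat(AX (EG ((done ∨ lock) → (wait ∧ lock)))) = {s : every successor in {n6}} = {n2, n6}
EG (AX (EG ((done ∨ lock) → (wait ∧ lock)))): greatest fixpoint, start Z0 = {n2, n6}, keep only states in Sat with some successor in Z. Already a fixed point.
Sat(EG (AX (EG ((done ∨ lock) → (wait ∧ lock))))) = {n2, n6}
|Sat(EG (AX (EG ((done ∨ lock) → (wait ∧ lock)))))| = |{n2, n6}| = 2.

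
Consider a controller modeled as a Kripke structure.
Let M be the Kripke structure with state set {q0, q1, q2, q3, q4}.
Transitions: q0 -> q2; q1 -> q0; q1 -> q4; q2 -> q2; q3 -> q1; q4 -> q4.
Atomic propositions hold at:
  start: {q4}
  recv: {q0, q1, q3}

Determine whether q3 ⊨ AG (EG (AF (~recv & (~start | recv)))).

Sat(~recv) = {q2, q4}
Sat(~start) = {q0, q1, q2, q3}
Sat(~start | recv) = {q0, q1, q2, q3}
Sat(~recv & (~start | recv)) = {q2}
AF (~recv & (~start | recv)): least fixpoint, start Z0 = {q2}, add states with every successor in Z. Z1 = {q0, q2}; fixed.
Sat(AF (~recv & (~start | recv))) = {q0, q2}
EG (AF (~recv & (~start | recv))): greatest fixpoint, start Z0 = {q0, q2}, keep only states in Sat with some successor in Z. Already a fixed point.
Sat(EG (AF (~recv & (~start | recv)))) = {q0, q2}
AG (EG (AF (~recv & (~start | recv)))): greatest fixpoint, start Z0 = {q0, q2}, keep only states in Sat with every successor in Z. Already a fixed point.
Sat(AG (EG (AF (~recv & (~start | recv))))) = {q0, q2}
q3 ∉ Sat(AG (EG (AF (~recv & (~start | recv))))) = {q0, q2}, so the formula does not hold at q3.

No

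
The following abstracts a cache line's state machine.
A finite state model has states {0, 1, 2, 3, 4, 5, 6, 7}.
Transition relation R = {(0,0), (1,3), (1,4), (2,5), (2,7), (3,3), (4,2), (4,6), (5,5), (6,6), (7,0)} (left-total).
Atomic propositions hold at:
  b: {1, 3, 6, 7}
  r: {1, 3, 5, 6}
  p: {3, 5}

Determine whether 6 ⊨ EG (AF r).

Yes

AF r: least fixpoint, start Z0 = {1, 3, 5, 6}, add states with every successor in Z. Already a fixed point.
Sat(AF r) = {1, 3, 5, 6}
EG (AF r): greatest fixpoint, start Z0 = {1, 3, 5, 6}, keep only states in Sat with some successor in Z. Already a fixed point.
Sat(EG (AF r)) = {1, 3, 5, 6}
6 ∈ Sat(EG (AF r)) = {1, 3, 5, 6}, so the formula holds at 6.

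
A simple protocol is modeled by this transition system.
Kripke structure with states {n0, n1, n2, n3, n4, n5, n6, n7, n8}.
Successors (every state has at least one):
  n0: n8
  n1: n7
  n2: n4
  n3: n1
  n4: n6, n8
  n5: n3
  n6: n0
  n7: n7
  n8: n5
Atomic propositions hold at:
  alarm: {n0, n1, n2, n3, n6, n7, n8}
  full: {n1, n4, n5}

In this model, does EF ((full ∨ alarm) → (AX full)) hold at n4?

Yes

Sat(full ∨ alarm) = {n0, n1, n2, n3, n4, n5, n6, n7, n8}
Sat(AX full) = {s : every successor in {n1, n4, n5}} = {n2, n3, n8}
Sat((full ∨ alarm) → (AX full)) = {n2, n3, n8}
EF ((full ∨ alarm) → (AX full)): least fixpoint, start Z0 = {n2, n3, n8}, add states with some successor in Z. Z1 = {n0, n2, n3, n4, n5, n8}; Z2 = {n0, n2, n3, n4, n5, n6, n8}; fixed.
Sat(EF ((full ∨ alarm) → (AX full))) = {n0, n2, n3, n4, n5, n6, n8}
n4 ∈ Sat(EF ((full ∨ alarm) → (AX full))) = {n0, n2, n3, n4, n5, n6, n8}, so the formula holds at n4.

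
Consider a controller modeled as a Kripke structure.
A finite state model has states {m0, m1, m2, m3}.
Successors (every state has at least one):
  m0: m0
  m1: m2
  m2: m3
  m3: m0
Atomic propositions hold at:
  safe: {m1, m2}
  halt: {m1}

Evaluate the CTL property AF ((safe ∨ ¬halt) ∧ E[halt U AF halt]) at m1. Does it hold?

Sat(¬halt) = {m0, m2, m3}
Sat(safe ∨ ¬halt) = {m0, m1, m2, m3}
AF halt: least fixpoint, start Z0 = {m1}, add states with every successor in Z. Already a fixed point.
Sat(AF halt) = {m1}
E[halt U AF halt]: least fixpoint, start Z0 = Sat(AF halt) = {m1}, add states in Sat(halt) with some successor in Z. Already a fixed point.
Sat(E[halt U AF halt]) = {m1}
Sat((safe ∨ ¬halt) ∧ E[halt U AF halt]) = {m1}
AF ((safe ∨ ¬halt) ∧ E[halt U AF halt]): least fixpoint, start Z0 = {m1}, add states with every successor in Z. Already a fixed point.
Sat(AF ((safe ∨ ¬halt) ∧ E[halt U AF halt])) = {m1}
m1 ∈ Sat(AF ((safe ∨ ¬halt) ∧ E[halt U AF halt])) = {m1}, so the formula holds at m1.

Yes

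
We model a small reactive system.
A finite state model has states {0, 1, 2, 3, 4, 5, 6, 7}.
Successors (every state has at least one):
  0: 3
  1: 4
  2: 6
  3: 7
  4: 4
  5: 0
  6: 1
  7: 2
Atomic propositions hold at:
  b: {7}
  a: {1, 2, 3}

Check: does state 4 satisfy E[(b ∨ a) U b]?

No

Sat(b ∨ a) = {1, 2, 3, 7}
E[(b ∨ a) U b]: least fixpoint, start Z0 = Sat(b) = {7}, add states in Sat(b ∨ a) with some successor in Z. Z1 = {3, 7}; fixed.
Sat(E[(b ∨ a) U b]) = {3, 7}
4 ∉ Sat(E[(b ∨ a) U b]) = {3, 7}, so the formula does not hold at 4.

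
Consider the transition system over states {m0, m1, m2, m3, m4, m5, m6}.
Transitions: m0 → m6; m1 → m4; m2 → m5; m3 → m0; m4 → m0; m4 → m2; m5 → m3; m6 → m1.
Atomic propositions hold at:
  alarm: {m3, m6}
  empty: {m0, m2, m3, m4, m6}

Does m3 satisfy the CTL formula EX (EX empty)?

Yes

Sat(EX empty) = {s : some successor in {m0, m2, m3, m4, m6}} = {m0, m1, m3, m4, m5}
Sat(EX (EX empty)) = {s : some successor in {m0, m1, m3, m4, m5}} = {m1, m2, m3, m4, m5, m6}
m3 ∈ Sat(EX (EX empty)) = {m1, m2, m3, m4, m5, m6}, so the formula holds at m3.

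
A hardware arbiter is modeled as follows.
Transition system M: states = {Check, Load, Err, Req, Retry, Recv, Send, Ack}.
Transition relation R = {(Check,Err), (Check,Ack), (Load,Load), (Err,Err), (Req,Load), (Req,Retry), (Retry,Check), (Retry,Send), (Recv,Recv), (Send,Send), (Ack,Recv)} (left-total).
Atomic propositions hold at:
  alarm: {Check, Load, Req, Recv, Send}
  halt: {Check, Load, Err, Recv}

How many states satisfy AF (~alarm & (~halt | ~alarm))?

Sat(~alarm) = {Err, Retry, Ack}
Sat(~halt) = {Req, Retry, Send, Ack}
Sat(~halt | ~alarm) = {Err, Req, Retry, Send, Ack}
Sat(~alarm & (~halt | ~alarm)) = {Err, Retry, Ack}
AF (~alarm & (~halt | ~alarm)): least fixpoint, start Z0 = {Err, Retry, Ack}, add states with every successor in Z. Z1 = {Check, Err, Retry, Ack}; fixed.
Sat(AF (~alarm & (~halt | ~alarm))) = {Check, Err, Retry, Ack}
|Sat(AF (~alarm & (~halt | ~alarm)))| = |{Check, Err, Retry, Ack}| = 4.

4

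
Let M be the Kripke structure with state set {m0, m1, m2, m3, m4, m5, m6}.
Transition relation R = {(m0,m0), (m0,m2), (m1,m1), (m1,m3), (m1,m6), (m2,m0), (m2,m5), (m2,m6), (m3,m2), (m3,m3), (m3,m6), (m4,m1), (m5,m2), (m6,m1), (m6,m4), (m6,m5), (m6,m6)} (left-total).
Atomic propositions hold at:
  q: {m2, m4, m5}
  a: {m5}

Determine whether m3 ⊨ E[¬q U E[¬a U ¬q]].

Sat(¬q) = {m0, m1, m3, m6}
Sat(¬a) = {m0, m1, m2, m3, m4, m6}
E[¬a U ¬q]: least fixpoint, start Z0 = Sat(¬q) = {m0, m1, m3, m6}, add states in Sat(¬a) with some successor in Z. Z1 = {m0, m1, m2, m3, m4, m6}; fixed.
Sat(E[¬a U ¬q]) = {m0, m1, m2, m3, m4, m6}
E[¬q U E[¬a U ¬q]]: least fixpoint, start Z0 = Sat(E[¬a U ¬q]) = {m0, m1, m2, m3, m4, m6}, add states in Sat(¬q) with some successor in Z. Already a fixed point.
Sat(E[¬q U E[¬a U ¬q]]) = {m0, m1, m2, m3, m4, m6}
m3 ∈ Sat(E[¬q U E[¬a U ¬q]]) = {m0, m1, m2, m3, m4, m6}, so the formula holds at m3.

Yes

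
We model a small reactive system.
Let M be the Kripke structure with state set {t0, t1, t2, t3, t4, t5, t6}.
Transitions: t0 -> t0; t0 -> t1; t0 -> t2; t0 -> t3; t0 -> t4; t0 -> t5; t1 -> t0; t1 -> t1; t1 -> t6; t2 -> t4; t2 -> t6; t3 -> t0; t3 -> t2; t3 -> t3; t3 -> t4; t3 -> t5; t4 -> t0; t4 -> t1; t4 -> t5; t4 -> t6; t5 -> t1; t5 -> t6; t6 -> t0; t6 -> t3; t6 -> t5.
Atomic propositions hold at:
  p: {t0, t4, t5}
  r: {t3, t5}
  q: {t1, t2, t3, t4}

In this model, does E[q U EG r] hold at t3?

EG r: greatest fixpoint, start Z0 = {t3, t5}, keep only states in Sat with some successor in Z. Z1 = {t3}; fixed.
Sat(EG r) = {t3}
E[q U EG r]: least fixpoint, start Z0 = Sat(EG r) = {t3}, add states in Sat(q) with some successor in Z. Already a fixed point.
Sat(E[q U EG r]) = {t3}
t3 ∈ Sat(E[q U EG r]) = {t3}, so the formula holds at t3.

Yes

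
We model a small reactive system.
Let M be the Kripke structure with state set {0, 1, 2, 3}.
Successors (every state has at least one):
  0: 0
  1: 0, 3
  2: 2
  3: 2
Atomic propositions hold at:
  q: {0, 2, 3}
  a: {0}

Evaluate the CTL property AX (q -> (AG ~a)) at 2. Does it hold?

Yes

Sat(~a) = {1, 2, 3}
AG ~a: greatest fixpoint, start Z0 = {1, 2, 3}, keep only states in Sat with every successor in Z. Z1 = {2, 3}; fixed.
Sat(AG ~a) = {2, 3}
Sat(q -> (AG ~a)) = {1, 2, 3}
Sat(AX (q -> (AG ~a))) = {s : every successor in {1, 2, 3}} = {2, 3}
2 ∈ Sat(AX (q -> (AG ~a))) = {2, 3}, so the formula holds at 2.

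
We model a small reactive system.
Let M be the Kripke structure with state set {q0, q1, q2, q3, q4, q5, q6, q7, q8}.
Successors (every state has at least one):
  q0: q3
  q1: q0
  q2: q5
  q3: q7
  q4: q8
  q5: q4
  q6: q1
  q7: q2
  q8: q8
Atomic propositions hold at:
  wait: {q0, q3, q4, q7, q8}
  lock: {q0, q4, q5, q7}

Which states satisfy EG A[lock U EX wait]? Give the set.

{q4, q5, q8}

Sat(EX wait) = {s : some successor in {q0, q3, q4, q7, q8}} = {q0, q1, q3, q4, q5, q8}
A[lock U EX wait]: least fixpoint, start Z0 = Sat(EX wait) = {q0, q1, q3, q4, q5, q8}, add states in Sat(lock) with every successor in Z. Already a fixed point.
Sat(A[lock U EX wait]) = {q0, q1, q3, q4, q5, q8}
EG A[lock U EX wait]: greatest fixpoint, start Z0 = {q0, q1, q3, q4, q5, q8}, keep only states in Sat with some successor in Z. Z1 = {q0, q1, q4, q5, q8}; Z2 = {q1, q4, q5, q8}; Z3 = {q4, q5, q8}; fixed.
Sat(EG A[lock U EX wait]) = {q4, q5, q8}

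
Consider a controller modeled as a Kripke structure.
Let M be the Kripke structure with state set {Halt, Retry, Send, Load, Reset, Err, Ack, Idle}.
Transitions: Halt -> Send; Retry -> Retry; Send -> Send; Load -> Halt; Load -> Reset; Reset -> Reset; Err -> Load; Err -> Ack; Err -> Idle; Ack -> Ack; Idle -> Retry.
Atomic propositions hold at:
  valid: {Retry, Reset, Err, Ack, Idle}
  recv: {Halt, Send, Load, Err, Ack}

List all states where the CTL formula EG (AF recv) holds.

{Halt, Send, Load, Err, Ack}

AF recv: least fixpoint, start Z0 = {Halt, Send, Load, Err, Ack}, add states with every successor in Z. Already a fixed point.
Sat(AF recv) = {Halt, Send, Load, Err, Ack}
EG (AF recv): greatest fixpoint, start Z0 = {Halt, Send, Load, Err, Ack}, keep only states in Sat with some successor in Z. Already a fixed point.
Sat(EG (AF recv)) = {Halt, Send, Load, Err, Ack}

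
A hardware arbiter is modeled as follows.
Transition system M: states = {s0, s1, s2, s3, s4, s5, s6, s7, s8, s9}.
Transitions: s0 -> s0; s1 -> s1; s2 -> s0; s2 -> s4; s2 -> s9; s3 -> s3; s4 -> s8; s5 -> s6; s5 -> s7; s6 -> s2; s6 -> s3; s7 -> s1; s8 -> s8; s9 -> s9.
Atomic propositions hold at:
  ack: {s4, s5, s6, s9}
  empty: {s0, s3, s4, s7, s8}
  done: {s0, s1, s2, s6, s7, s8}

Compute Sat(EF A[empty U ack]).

{s2, s4, s5, s6, s9}

A[empty U ack]: least fixpoint, start Z0 = Sat(ack) = {s4, s5, s6, s9}, add states in Sat(empty) with every successor in Z. Already a fixed point.
Sat(A[empty U ack]) = {s4, s5, s6, s9}
EF A[empty U ack]: least fixpoint, start Z0 = {s4, s5, s6, s9}, add states with some successor in Z. Z1 = {s2, s4, s5, s6, s9}; fixed.
Sat(EF A[empty U ack]) = {s2, s4, s5, s6, s9}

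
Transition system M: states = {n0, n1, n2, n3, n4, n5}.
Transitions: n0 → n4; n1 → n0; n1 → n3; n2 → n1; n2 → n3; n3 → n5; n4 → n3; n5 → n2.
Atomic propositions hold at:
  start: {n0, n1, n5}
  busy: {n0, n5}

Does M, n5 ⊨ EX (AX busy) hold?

No

Sat(AX busy) = {s : every successor in {n0, n5}} = {n3}
Sat(EX (AX busy)) = {s : some successor in {n3}} = {n1, n2, n4}
n5 ∉ Sat(EX (AX busy)) = {n1, n2, n4}, so the formula does not hold at n5.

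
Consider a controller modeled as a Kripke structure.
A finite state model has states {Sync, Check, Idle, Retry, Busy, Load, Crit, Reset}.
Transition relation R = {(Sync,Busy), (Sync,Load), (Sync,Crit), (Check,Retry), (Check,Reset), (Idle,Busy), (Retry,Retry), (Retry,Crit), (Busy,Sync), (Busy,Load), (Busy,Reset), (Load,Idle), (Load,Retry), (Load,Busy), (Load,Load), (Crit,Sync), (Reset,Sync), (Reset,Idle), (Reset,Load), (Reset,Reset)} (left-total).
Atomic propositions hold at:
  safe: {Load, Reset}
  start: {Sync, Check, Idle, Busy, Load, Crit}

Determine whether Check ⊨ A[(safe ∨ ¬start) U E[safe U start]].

Sat(¬start) = {Retry, Reset}
Sat(safe ∨ ¬start) = {Retry, Load, Reset}
E[safe U start]: least fixpoint, start Z0 = Sat(start) = {Sync, Check, Idle, Busy, Load, Crit}, add states in Sat(safe) with some successor in Z. Z1 = {Sync, Check, Idle, Busy, Load, Crit, Reset}; fixed.
Sat(E[safe U start]) = {Sync, Check, Idle, Busy, Load, Crit, Reset}
A[(safe ∨ ¬start) U E[safe U start]]: least fixpoint, start Z0 = Sat(E[safe U start]) = {Sync, Check, Idle, Busy, Load, Crit, Reset}, add states in Sat(safe ∨ ¬start) with every successor in Z. Already a fixed point.
Sat(A[(safe ∨ ¬start) U E[safe U start]]) = {Sync, Check, Idle, Busy, Load, Crit, Reset}
Check ∈ Sat(A[(safe ∨ ¬start) U E[safe U start]]) = {Sync, Check, Idle, Busy, Load, Crit, Reset}, so the formula holds at Check.

Yes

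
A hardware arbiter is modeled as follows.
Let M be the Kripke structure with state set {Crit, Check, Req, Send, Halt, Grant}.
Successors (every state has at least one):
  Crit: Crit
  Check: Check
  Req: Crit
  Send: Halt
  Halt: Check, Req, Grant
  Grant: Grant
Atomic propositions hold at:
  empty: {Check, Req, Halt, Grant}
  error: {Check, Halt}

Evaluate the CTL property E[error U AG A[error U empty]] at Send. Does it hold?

A[error U empty]: least fixpoint, start Z0 = Sat(empty) = {Check, Req, Halt, Grant}, add states in Sat(error) with every successor in Z. Already a fixed point.
Sat(A[error U empty]) = {Check, Req, Halt, Grant}
AG A[error U empty]: greatest fixpoint, start Z0 = {Check, Req, Halt, Grant}, keep only states in Sat with every successor in Z. Z1 = {Check, Halt, Grant}; Z2 = {Check, Grant}; fixed.
Sat(AG A[error U empty]) = {Check, Grant}
E[error U AG A[error U empty]]: least fixpoint, start Z0 = Sat(AG A[error U empty]) = {Check, Grant}, add states in Sat(error) with some successor in Z. Z1 = {Check, Halt, Grant}; fixed.
Sat(E[error U AG A[error U empty]]) = {Check, Halt, Grant}
Send ∉ Sat(E[error U AG A[error U empty]]) = {Check, Halt, Grant}, so the formula does not hold at Send.

No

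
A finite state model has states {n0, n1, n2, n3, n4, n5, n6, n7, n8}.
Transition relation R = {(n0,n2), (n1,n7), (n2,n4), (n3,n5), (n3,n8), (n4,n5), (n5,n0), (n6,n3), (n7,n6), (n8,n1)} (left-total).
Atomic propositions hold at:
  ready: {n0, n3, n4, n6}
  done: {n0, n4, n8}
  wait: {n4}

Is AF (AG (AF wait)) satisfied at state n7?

AF wait: least fixpoint, start Z0 = {n4}, add states with every successor in Z. Z1 = {n2, n4}; Z2 = {n0, n2, n4}; Z3 = {n0, n2, n4, n5}; fixed.
Sat(AF wait) = {n0, n2, n4, n5}
AG (AF wait): greatest fixpoint, start Z0 = {n0, n2, n4, n5}, keep only states in Sat with every successor in Z. Already a fixed point.
Sat(AG (AF wait)) = {n0, n2, n4, n5}
AF (AG (AF wait)): least fixpoint, start Z0 = {n0, n2, n4, n5}, add states with every successor in Z. Already a fixed point.
Sat(AF (AG (AF wait))) = {n0, n2, n4, n5}
n7 ∉ Sat(AF (AG (AF wait))) = {n0, n2, n4, n5}, so the formula does not hold at n7.

No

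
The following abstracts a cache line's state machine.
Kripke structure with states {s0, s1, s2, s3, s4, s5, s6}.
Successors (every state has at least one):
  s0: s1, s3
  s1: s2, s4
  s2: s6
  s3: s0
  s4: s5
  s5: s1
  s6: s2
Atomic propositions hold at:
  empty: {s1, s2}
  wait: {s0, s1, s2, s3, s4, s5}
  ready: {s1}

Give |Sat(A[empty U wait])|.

A[empty U wait]: least fixpoint, start Z0 = Sat(wait) = {s0, s1, s2, s3, s4, s5}, add states in Sat(empty) with every successor in Z. Already a fixed point.
Sat(A[empty U wait]) = {s0, s1, s2, s3, s4, s5}
|Sat(A[empty U wait])| = |{s0, s1, s2, s3, s4, s5}| = 6.

6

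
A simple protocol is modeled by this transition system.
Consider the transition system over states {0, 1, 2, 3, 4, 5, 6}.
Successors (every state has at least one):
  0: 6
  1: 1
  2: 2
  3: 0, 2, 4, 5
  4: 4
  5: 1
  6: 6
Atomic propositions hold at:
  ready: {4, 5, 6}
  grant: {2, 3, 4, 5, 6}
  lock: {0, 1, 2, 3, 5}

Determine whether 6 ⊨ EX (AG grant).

Yes

AG grant: greatest fixpoint, start Z0 = {2, 3, 4, 5, 6}, keep only states in Sat with every successor in Z. Z1 = {2, 4, 6}; fixed.
Sat(AG grant) = {2, 4, 6}
Sat(EX (AG grant)) = {s : some successor in {2, 4, 6}} = {0, 2, 3, 4, 6}
6 ∈ Sat(EX (AG grant)) = {0, 2, 3, 4, 6}, so the formula holds at 6.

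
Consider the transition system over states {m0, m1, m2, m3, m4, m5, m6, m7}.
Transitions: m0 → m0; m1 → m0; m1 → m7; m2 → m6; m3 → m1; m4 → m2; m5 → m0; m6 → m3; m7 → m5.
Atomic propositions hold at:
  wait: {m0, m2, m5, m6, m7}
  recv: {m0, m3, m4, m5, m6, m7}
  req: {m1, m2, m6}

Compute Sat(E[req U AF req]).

{m1, m2, m3, m4, m6}

AF req: least fixpoint, start Z0 = {m1, m2, m6}, add states with every successor in Z. Z1 = {m1, m2, m3, m4, m6}; fixed.
Sat(AF req) = {m1, m2, m3, m4, m6}
E[req U AF req]: least fixpoint, start Z0 = Sat(AF req) = {m1, m2, m3, m4, m6}, add states in Sat(req) with some successor in Z. Already a fixed point.
Sat(E[req U AF req]) = {m1, m2, m3, m4, m6}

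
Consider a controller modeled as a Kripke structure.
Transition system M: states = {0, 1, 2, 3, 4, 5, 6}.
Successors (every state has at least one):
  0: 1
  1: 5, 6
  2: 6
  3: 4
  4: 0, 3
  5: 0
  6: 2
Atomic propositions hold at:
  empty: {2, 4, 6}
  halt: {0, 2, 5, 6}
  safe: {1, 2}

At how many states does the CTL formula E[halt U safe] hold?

5

E[halt U safe]: least fixpoint, start Z0 = Sat(safe) = {1, 2}, add states in Sat(halt) with some successor in Z. Z1 = {0, 1, 2, 6}; Z2 = {0, 1, 2, 5, 6}; fixed.
Sat(E[halt U safe]) = {0, 1, 2, 5, 6}
|Sat(E[halt U safe])| = |{0, 1, 2, 5, 6}| = 5.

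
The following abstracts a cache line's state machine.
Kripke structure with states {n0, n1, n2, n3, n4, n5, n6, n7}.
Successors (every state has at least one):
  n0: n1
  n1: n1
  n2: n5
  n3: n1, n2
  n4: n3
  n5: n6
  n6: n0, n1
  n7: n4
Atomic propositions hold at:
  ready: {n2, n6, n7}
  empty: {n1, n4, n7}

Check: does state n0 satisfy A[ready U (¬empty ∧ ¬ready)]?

Sat(¬empty) = {n0, n2, n3, n5, n6}
Sat(¬ready) = {n0, n1, n3, n4, n5}
Sat(¬empty ∧ ¬ready) = {n0, n3, n5}
A[ready U (¬empty ∧ ¬ready)]: least fixpoint, start Z0 = Sat((¬empty ∧ ¬ready)) = {n0, n3, n5}, add states in Sat(ready) with every successor in Z. Z1 = {n0, n2, n3, n5}; fixed.
Sat(A[ready U (¬empty ∧ ¬ready)]) = {n0, n2, n3, n5}
n0 ∈ Sat(A[ready U (¬empty ∧ ¬ready)]) = {n0, n2, n3, n5}, so the formula holds at n0.

Yes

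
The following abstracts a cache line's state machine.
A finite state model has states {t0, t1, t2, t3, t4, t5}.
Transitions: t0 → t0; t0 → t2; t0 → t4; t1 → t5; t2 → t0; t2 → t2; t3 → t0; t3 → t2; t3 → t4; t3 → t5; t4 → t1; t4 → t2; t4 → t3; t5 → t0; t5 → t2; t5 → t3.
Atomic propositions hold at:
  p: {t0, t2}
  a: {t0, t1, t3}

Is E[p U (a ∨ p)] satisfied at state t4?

Sat(a ∨ p) = {t0, t1, t2, t3}
E[p U (a ∨ p)]: least fixpoint, start Z0 = Sat((a ∨ p)) = {t0, t1, t2, t3}, add states in Sat(p) with some successor in Z. Already a fixed point.
Sat(E[p U (a ∨ p)]) = {t0, t1, t2, t3}
t4 ∉ Sat(E[p U (a ∨ p)]) = {t0, t1, t2, t3}, so the formula does not hold at t4.

No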